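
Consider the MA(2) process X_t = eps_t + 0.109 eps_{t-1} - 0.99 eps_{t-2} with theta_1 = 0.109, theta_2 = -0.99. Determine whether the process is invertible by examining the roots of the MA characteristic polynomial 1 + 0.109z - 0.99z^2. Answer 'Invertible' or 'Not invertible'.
\text{Not invertible}

The MA(q) characteristic polynomial is P(z) = 1 + 0.109z - 0.99z^2.
Invertibility requires all roots to lie outside the unit circle, i.e. |z| > 1 for every root.
Set 1 + (0.109) z + (-0.99) z^2 = 0, i.e. a z^2 + b z + c = 0 with a = -0.99, b = 0.109, c = 1.
Discriminant D = b^2 - 4ac = (0.109)^2 - 4*(-0.99)*1 = 0.011881 - (-3.96) = 3.971881.
D >= 0, so the roots are real: z = (-b +/- sqrt(D)) / (2a) = (-0.109 +/- 1.992958) / (-1.98).
  z_1 = (-0.109 + 1.992958) / (-1.98) = -0.9515,   |z_1| = 0.9515.
  z_2 = (-0.109 - 1.992958) / (-1.98) = 1.0616,   |z_2| = 1.0616.
Moduli of all roots: 0.9515, 1.0616.
All moduli strictly greater than 1? No.
Verdict: Not invertible.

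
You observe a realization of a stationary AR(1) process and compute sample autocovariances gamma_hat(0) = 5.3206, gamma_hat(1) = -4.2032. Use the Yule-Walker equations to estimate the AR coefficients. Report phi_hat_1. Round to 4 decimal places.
\hat\phi_{1} = -0.7900

The Yule-Walker equations for an AR(p) process read, in matrix form,
  Gamma_p phi = r_p,   with   (Gamma_p)_{ij} = gamma(|i - j|),
                       (r_p)_i = gamma(i),   i,j = 1..p.
Substitute the sample gammas (Toeplitz matrix and right-hand side of size 1):
  Gamma_p = [[5.3206]]
  r_p     = [-4.2032]
With p = 1 this is the single equation gamma(0) phi_1 = gamma(1):
  phi_hat_1 = gamma(1) / gamma(0) = -4.2032 / 5.3206 = -0.7900.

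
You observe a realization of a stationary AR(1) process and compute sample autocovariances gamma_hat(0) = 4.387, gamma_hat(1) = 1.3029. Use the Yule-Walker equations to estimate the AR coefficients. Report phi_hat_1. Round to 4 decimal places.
\hat\phi_{1} = 0.2970

The Yule-Walker equations for an AR(p) process read, in matrix form,
  Gamma_p phi = r_p,   with   (Gamma_p)_{ij} = gamma(|i - j|),
                       (r_p)_i = gamma(i),   i,j = 1..p.
Substitute the sample gammas (Toeplitz matrix and right-hand side of size 1):
  Gamma_p = [[4.387]]
  r_p     = [1.3029]
With p = 1 this is the single equation gamma(0) phi_1 = gamma(1):
  phi_hat_1 = gamma(1) / gamma(0) = 1.3029 / 4.387 = 0.2970.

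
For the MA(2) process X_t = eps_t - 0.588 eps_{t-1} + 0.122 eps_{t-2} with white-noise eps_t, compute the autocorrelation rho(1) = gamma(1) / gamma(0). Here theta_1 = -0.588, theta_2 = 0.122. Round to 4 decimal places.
\rho(1) = -0.4849

For an MA(q) process with theta_0 = 1, the autocovariance is
  gamma(k) = sigma^2 * sum_{i=0..q-k} theta_i * theta_{i+k},
and rho(k) = gamma(k) / gamma(0). Sigma^2 cancels.
  numerator   = (1)*(-0.588) + (-0.588)*(0.122) = -0.659736.
  denominator = (1)^2 + (-0.588)^2 + (0.122)^2 = 1.360628.
  rho(1) = -0.659736 / 1.360628 = -0.4849.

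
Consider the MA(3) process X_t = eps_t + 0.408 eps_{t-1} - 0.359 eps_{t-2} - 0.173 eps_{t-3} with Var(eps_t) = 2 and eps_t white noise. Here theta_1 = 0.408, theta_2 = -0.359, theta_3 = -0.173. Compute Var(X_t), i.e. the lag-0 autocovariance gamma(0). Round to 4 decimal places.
\gamma(0) = 2.6505

For an MA(q) process X_t = eps_t + sum_i theta_i eps_{t-i} with
Var(eps_t) = sigma^2, the variance is
  gamma(0) = sigma^2 * (1 + sum_i theta_i^2).
  sum_i theta_i^2 = (0.408)^2 + (-0.359)^2 + (-0.173)^2 = 0.166464 + 0.128881 + 0.029929 = 0.325274.
  gamma(0) = 2 * (1 + 0.325274) = 2 * 1.325274 = 2.650548, which rounds to 2.6505.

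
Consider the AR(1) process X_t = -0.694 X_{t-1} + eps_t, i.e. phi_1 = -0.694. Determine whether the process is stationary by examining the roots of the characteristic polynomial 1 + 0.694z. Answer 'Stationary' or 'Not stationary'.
\text{Stationary}

The AR(p) characteristic polynomial is P(z) = 1 + 0.694z.
Stationarity requires all roots to lie outside the unit circle, i.e. |z| > 1 for every root.
This is linear in z: 1 + (0.694) z = 0  =>  z = -1/(0.694) = -1.440922,  |z| = 1.440922.
Moduli of all roots: 1.4409.
All moduli strictly greater than 1? Yes.
Verdict: Stationary.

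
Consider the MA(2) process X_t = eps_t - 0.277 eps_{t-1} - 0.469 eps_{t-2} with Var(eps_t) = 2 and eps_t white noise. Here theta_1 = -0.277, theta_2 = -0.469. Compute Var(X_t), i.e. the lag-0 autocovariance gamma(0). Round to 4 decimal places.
\gamma(0) = 2.5934

For an MA(q) process X_t = eps_t + sum_i theta_i eps_{t-i} with
Var(eps_t) = sigma^2, the variance is
  gamma(0) = sigma^2 * (1 + sum_i theta_i^2).
  sum_i theta_i^2 = (-0.277)^2 + (-0.469)^2 = 0.076729 + 0.219961 = 0.29669.
  gamma(0) = 2 * (1 + 0.29669) = 2 * 1.29669 = 2.59338, which rounds to 2.5934.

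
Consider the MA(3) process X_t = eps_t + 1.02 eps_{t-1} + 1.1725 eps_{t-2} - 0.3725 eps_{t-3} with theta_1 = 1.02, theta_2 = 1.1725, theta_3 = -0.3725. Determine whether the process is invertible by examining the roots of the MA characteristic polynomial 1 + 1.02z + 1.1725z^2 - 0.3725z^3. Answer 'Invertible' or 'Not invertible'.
\text{Not invertible}

The MA(q) characteristic polynomial is P(z) = 1 + 1.02z + 1.1725z^2 - 0.3725z^3.
Invertibility requires all roots to lie outside the unit circle, i.e. |z| > 1 for every root.
Degree 3: look for a simple real root z0 first, then factor out (1 - z/z0) and solve the remaining quadratic.
Testing z0 = 4: P(4) = 1 + (1.02)(4) + (1.1725)(4)^2 + (-0.3725)(4)^3
  = 1 + (4.08) + (18.76) + (-23.84) = 0.  So z_0 = 4 is a root, |z_0| = 4.
Divide out the factor (1 - 0.25 z) = (1 - z/z0) (since 1/z0 = 0.25):
  P(z) = (1 - 0.25 z)(1 + (1.27) z + (1.49) z^2)
  [check: z-coef 1.27 - (0.25) = 1.02; z^2-coef 1.49 - (0.25)(1.27) = 1.1725; z^3-coef -(0.25)(1.49) = -0.3725.]
Remaining roots from the quadratic factor 1 + (1.27) z + (1.49) z^2:
  Set 1 + (1.27) z + (1.49) z^2 = 0, i.e. a z^2 + b z + c = 0 with a = 1.49, b = 1.27, c = 1.
  Discriminant D = b^2 - 4ac = (1.27)^2 - 4*(1.49)*1 = 1.6129 - (5.96) = -4.3471.
  D < 0, so the roots are the complex-conjugate pair z = (-b +/- i sqrt(-D)) / (2a) = -0.4262 +/- 0.6997i.
  For a conjugate pair |z|^2 = z * conj(z) = (product of roots) = c/a = 1/(1.49) = 0.671141, so |z| = sqrt(0.671141) = 0.8192 for both roots.
Moduli of all roots: 4.0000, 0.8192, 0.8192.
All moduli strictly greater than 1? No.
Verdict: Not invertible.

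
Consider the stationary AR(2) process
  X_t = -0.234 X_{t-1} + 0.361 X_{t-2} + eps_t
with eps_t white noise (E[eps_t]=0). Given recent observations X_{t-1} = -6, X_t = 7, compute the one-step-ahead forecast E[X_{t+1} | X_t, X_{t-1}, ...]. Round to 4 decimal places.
E[X_{t+1} \mid \mathcal F_t] = -3.8040

For an AR(p) model X_t = c + sum_i phi_i X_{t-i} + eps_t, the
one-step-ahead conditional mean is
  E[X_{t+1} | X_t, ...] = c + sum_i phi_i X_{t+1-i}.
Substitute known values:
  E[X_{t+1} | ...] = (-0.234) * (7) + (0.361) * (-6)
                   = -3.8040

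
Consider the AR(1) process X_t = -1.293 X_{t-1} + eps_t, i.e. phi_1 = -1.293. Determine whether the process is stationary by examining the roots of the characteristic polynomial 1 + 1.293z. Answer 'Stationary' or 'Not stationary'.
\text{Not stationary}

The AR(p) characteristic polynomial is P(z) = 1 + 1.293z.
Stationarity requires all roots to lie outside the unit circle, i.e. |z| > 1 for every root.
This is linear in z: 1 + (1.293) z = 0  =>  z = -1/(1.293) = -0.773395,  |z| = 0.773395.
Moduli of all roots: 0.7734.
All moduli strictly greater than 1? No.
Verdict: Not stationary.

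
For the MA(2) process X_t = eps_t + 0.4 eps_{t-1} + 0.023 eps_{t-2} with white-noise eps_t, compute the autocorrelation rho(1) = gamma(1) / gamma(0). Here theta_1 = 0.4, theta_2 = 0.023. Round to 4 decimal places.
\rho(1) = 0.3526

For an MA(q) process with theta_0 = 1, the autocovariance is
  gamma(k) = sigma^2 * sum_{i=0..q-k} theta_i * theta_{i+k},
and rho(k) = gamma(k) / gamma(0). Sigma^2 cancels.
  numerator   = (1)*(0.4) + (0.4)*(0.023) = 0.4092.
  denominator = (1)^2 + (0.4)^2 + (0.023)^2 = 1.160529.
  rho(1) = 0.4092 / 1.160529 = 0.3526.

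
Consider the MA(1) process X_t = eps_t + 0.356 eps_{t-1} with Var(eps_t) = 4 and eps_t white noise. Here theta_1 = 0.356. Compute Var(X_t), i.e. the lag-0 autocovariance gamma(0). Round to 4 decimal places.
\gamma(0) = 4.5069

For an MA(q) process X_t = eps_t + sum_i theta_i eps_{t-i} with
Var(eps_t) = sigma^2, the variance is
  gamma(0) = sigma^2 * (1 + sum_i theta_i^2).
  sum_i theta_i^2 = (0.356)^2 = 0.126736.
  gamma(0) = 4 * (1 + 0.126736) = 4 * 1.126736 = 4.506944, which rounds to 4.5069.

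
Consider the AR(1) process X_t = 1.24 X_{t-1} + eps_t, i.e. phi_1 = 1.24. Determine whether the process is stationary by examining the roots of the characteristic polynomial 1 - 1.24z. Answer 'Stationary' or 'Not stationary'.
\text{Not stationary}

The AR(p) characteristic polynomial is P(z) = 1 - 1.24z.
Stationarity requires all roots to lie outside the unit circle, i.e. |z| > 1 for every root.
This is linear in z: 1 + (-1.24) z = 0  =>  z = -1/(-1.24) = 0.806452,  |z| = 0.806452.
Moduli of all roots: 0.8065.
All moduli strictly greater than 1? No.
Verdict: Not stationary.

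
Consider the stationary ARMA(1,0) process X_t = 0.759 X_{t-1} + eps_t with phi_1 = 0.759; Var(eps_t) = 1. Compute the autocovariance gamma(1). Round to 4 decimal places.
\gamma(1) = 1.7904

Multiply the model equation by X_{t-k} and take expectations. With theta_0 = psi_0 = 1 and psi_j the MA(infinity) weights, this gives
  gamma(k) - sum_i phi_i gamma(k-i) = c_k,
  c_k = sigma^2 * sum_{j=k..q} theta_j psi_{j-k}   (c_k = 0 for k > q),
using gamma(-m) = gamma(m).
Pure AR (q = 0): c_0 = sigma^2 = 1, c_k = 0 for k >= 1.
Equations for k = 0 and k = 1 (AR order 1):
  gamma(0) = phi_1 gamma(1) + c_0
  gamma(1) = phi_1 gamma(0) + c_1
Substituting the second into the first: gamma(0) (1 - phi_1^2) = c_0 + phi_1 c_1, so
  gamma(0) = c_0 / (1 - phi_1^2) = 1 / (1 - (0.759)^2) = 1 / 0.423919 = 2.358941.
  gamma(1) = phi_1 gamma(0) = (0.759)(2.358941) = 1.790436.
Therefore gamma(1) = 1.7904 (to 4 decimal places).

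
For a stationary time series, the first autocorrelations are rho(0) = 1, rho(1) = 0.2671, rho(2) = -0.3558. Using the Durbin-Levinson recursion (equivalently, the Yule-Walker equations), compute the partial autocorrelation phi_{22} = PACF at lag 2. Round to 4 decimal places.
\phi_{22} = -0.4600

The PACF at lag k is phi_{kk}, the last component of the solution
to the Yule-Walker system G_k phi = r_k where
  (G_k)_{ij} = rho(|i - j|), (r_k)_i = rho(i), i,j = 1..k.
Equivalently, Durbin-Levinson gives phi_{kk} iteratively:
  phi_{11} = rho(1)
  phi_{kk} = [rho(k) - sum_{j=1..k-1} phi_{k-1,j} rho(k-j)]
            / [1 - sum_{j=1..k-1} phi_{k-1,j} rho(j)],
  phi_{k,j} = phi_{k-1,j} - phi_{kk} phi_{k-1,k-j},  j = 1..k-1.
Step k = 1:
  phi_11 = rho(1) = 0.2671.
Step k = 2:
  phi_22 = [rho(2) - phi_11 rho(1)] / [1 - phi_11 rho(1)] = [-0.3558 - (0.2671)(0.2671)] / [1 - (0.2671)(0.2671)]
         = -0.42714241 / 0.92865759 = -0.46.
Therefore phi_{22} = -0.4600.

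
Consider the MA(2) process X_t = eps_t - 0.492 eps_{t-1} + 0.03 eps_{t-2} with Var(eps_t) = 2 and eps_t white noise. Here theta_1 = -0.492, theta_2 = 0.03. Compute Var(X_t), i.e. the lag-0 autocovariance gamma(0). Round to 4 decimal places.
\gamma(0) = 2.4859

For an MA(q) process X_t = eps_t + sum_i theta_i eps_{t-i} with
Var(eps_t) = sigma^2, the variance is
  gamma(0) = sigma^2 * (1 + sum_i theta_i^2).
  sum_i theta_i^2 = (-0.492)^2 + (0.03)^2 = 0.242064 + 0.0009 = 0.242964.
  gamma(0) = 2 * (1 + 0.242964) = 2 * 1.242964 = 2.485928, which rounds to 2.4859.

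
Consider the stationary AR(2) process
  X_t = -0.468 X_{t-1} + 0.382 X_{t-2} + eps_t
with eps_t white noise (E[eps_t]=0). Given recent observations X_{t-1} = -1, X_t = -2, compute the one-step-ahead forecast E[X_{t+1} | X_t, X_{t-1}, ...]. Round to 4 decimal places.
E[X_{t+1} \mid \mathcal F_t] = 0.5540

For an AR(p) model X_t = c + sum_i phi_i X_{t-i} + eps_t, the
one-step-ahead conditional mean is
  E[X_{t+1} | X_t, ...] = c + sum_i phi_i X_{t+1-i}.
Substitute known values:
  E[X_{t+1} | ...] = (-0.468) * (-2) + (0.382) * (-1)
                   = 0.5540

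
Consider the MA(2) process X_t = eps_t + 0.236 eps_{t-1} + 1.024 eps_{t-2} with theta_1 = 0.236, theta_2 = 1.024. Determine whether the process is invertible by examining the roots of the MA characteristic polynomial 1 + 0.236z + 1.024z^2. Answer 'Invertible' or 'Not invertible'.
\text{Not invertible}

The MA(q) characteristic polynomial is P(z) = 1 + 0.236z + 1.024z^2.
Invertibility requires all roots to lie outside the unit circle, i.e. |z| > 1 for every root.
Set 1 + (0.236) z + (1.024) z^2 = 0, i.e. a z^2 + b z + c = 0 with a = 1.024, b = 0.236, c = 1.
Discriminant D = b^2 - 4ac = (0.236)^2 - 4*(1.024)*1 = 0.055696 - (4.096) = -4.040304.
D < 0, so the roots are the complex-conjugate pair z = (-b +/- i sqrt(-D)) / (2a) = -0.1152 +/- 0.9815i.
For a conjugate pair |z|^2 = z * conj(z) = (product of roots) = c/a = 1/(1.024) = 0.976562, so |z| = sqrt(0.976562) = 0.9882 for both roots.
Moduli of all roots: 0.9882, 0.9882.
All moduli strictly greater than 1? No.
Verdict: Not invertible.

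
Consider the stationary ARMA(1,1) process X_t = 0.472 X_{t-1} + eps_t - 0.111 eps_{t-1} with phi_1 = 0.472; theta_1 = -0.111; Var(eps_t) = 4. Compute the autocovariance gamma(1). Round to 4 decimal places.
\gamma(1) = 1.7606

Multiply the model equation by X_{t-k} and take expectations. With theta_0 = psi_0 = 1 and psi_j the MA(infinity) weights, this gives
  gamma(k) - sum_i phi_i gamma(k-i) = c_k,
  c_k = sigma^2 * sum_{j=k..q} theta_j psi_{j-k}   (c_k = 0 for k > q),
using gamma(-m) = gamma(m).
psi-weights needed (psi_j = theta_j + sum_i phi_i psi_{j-i}):
  psi_1 = theta_1 + phi_1 = -0.111 + (0.472) = 0.361
Right-hand sides:
  c_0 = sigma^2 (1 + theta_1 psi_1) = 4 * (1 + (-0.111)(0.361)) = 4 * 0.959929 = 3.839716
  c_1 = sigma^2 theta_1 = 4 * (-0.111) = -0.444
  c_2 = 0
Equations for k = 0 and k = 1 (AR order 1):
  gamma(0) = phi_1 gamma(1) + c_0
  gamma(1) = phi_1 gamma(0) + c_1
Substituting the second into the first: gamma(0) (1 - phi_1^2) = c_0 + phi_1 c_1, so
  gamma(0) = (c_0 + phi_1 c_1) / (1 - phi_1^2) = (3.839716 + (0.472)(-0.444)) / (1 - (0.472)^2) = 3.630148 / 0.777216 = 4.670707.
  gamma(1) = phi_1 gamma(0) + c_1 = (0.472)(4.670707) + (-0.444) = 1.760574.
Therefore gamma(1) = 1.7606 (to 4 decimal places).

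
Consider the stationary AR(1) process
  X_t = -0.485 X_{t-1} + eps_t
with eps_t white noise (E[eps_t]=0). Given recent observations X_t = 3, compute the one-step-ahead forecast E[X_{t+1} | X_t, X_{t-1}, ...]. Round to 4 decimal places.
E[X_{t+1} \mid \mathcal F_t] = -1.4550

For an AR(p) model X_t = c + sum_i phi_i X_{t-i} + eps_t, the
one-step-ahead conditional mean is
  E[X_{t+1} | X_t, ...] = c + sum_i phi_i X_{t+1-i}.
Substitute known values:
  E[X_{t+1} | ...] = (-0.485) * (3)
                   = -1.4550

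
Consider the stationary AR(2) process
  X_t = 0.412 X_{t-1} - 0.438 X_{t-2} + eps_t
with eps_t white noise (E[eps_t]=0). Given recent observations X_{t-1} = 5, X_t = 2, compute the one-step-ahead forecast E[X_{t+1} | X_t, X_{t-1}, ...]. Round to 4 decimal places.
E[X_{t+1} \mid \mathcal F_t] = -1.3660

For an AR(p) model X_t = c + sum_i phi_i X_{t-i} + eps_t, the
one-step-ahead conditional mean is
  E[X_{t+1} | X_t, ...] = c + sum_i phi_i X_{t+1-i}.
Substitute known values:
  E[X_{t+1} | ...] = (0.412) * (2) + (-0.438) * (5)
                   = -1.3660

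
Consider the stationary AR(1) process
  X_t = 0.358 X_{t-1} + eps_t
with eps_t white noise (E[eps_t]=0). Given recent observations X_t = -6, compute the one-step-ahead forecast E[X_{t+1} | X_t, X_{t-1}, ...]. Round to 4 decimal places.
E[X_{t+1} \mid \mathcal F_t] = -2.1480

For an AR(p) model X_t = c + sum_i phi_i X_{t-i} + eps_t, the
one-step-ahead conditional mean is
  E[X_{t+1} | X_t, ...] = c + sum_i phi_i X_{t+1-i}.
Substitute known values:
  E[X_{t+1} | ...] = (0.358) * (-6)
                   = -2.1480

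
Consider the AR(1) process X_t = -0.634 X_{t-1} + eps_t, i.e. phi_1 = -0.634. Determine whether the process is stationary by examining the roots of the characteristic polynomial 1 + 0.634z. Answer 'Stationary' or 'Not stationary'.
\text{Stationary}

The AR(p) characteristic polynomial is P(z) = 1 + 0.634z.
Stationarity requires all roots to lie outside the unit circle, i.e. |z| > 1 for every root.
This is linear in z: 1 + (0.634) z = 0  =>  z = -1/(0.634) = -1.577287,  |z| = 1.577287.
Moduli of all roots: 1.5773.
All moduli strictly greater than 1? Yes.
Verdict: Stationary.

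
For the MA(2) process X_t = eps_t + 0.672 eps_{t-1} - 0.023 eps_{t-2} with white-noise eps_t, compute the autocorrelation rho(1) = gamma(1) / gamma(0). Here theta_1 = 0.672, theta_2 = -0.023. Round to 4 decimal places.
\rho(1) = 0.4521

For an MA(q) process with theta_0 = 1, the autocovariance is
  gamma(k) = sigma^2 * sum_{i=0..q-k} theta_i * theta_{i+k},
and rho(k) = gamma(k) / gamma(0). Sigma^2 cancels.
  numerator   = (1)*(0.672) + (0.672)*(-0.023) = 0.656544.
  denominator = (1)^2 + (0.672)^2 + (-0.023)^2 = 1.452113.
  rho(1) = 0.656544 / 1.452113 = 0.4521.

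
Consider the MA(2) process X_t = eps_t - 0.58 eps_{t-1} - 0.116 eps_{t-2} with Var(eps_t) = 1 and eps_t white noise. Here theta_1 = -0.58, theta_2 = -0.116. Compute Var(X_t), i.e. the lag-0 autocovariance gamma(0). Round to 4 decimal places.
\gamma(0) = 1.3499

For an MA(q) process X_t = eps_t + sum_i theta_i eps_{t-i} with
Var(eps_t) = sigma^2, the variance is
  gamma(0) = sigma^2 * (1 + sum_i theta_i^2).
  sum_i theta_i^2 = (-0.58)^2 + (-0.116)^2 = 0.3364 + 0.013456 = 0.349856.
  gamma(0) = 1 * (1 + 0.349856) = 1 * 1.349856 = 1.349856, which rounds to 1.3499.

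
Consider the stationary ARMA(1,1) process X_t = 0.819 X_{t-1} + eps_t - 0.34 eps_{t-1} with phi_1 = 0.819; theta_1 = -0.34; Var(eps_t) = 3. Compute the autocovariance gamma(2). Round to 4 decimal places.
\gamma(2) = 2.5792

Multiply the model equation by X_{t-k} and take expectations. With theta_0 = psi_0 = 1 and psi_j the MA(infinity) weights, this gives
  gamma(k) - sum_i phi_i gamma(k-i) = c_k,
  c_k = sigma^2 * sum_{j=k..q} theta_j psi_{j-k}   (c_k = 0 for k > q),
using gamma(-m) = gamma(m).
psi-weights needed (psi_j = theta_j + sum_i phi_i psi_{j-i}):
  psi_1 = theta_1 + phi_1 = -0.34 + (0.819) = 0.479
Right-hand sides:
  c_0 = sigma^2 (1 + theta_1 psi_1) = 3 * (1 + (-0.34)(0.479)) = 3 * 0.83714 = 2.51142
  c_1 = sigma^2 theta_1 = 3 * (-0.34) = -1.02
  c_2 = 0
Equations for k = 0 and k = 1 (AR order 1):
  gamma(0) = phi_1 gamma(1) + c_0
  gamma(1) = phi_1 gamma(0) + c_1
Substituting the second into the first: gamma(0) (1 - phi_1^2) = c_0 + phi_1 c_1, so
  gamma(0) = (c_0 + phi_1 c_1) / (1 - phi_1^2) = (2.51142 + (0.819)(-1.02)) / (1 - (0.819)^2) = 1.67604 / 0.329239 = 5.090648.
  gamma(1) = phi_1 gamma(0) + c_1 = (0.819)(5.090648) + (-1.02) = 3.149241.
For k = 2 (> q): gamma(2) = phi_1 gamma(1) = (0.819)(3.149241) = 2.579228.
Therefore gamma(2) = 2.5792 (to 4 decimal places).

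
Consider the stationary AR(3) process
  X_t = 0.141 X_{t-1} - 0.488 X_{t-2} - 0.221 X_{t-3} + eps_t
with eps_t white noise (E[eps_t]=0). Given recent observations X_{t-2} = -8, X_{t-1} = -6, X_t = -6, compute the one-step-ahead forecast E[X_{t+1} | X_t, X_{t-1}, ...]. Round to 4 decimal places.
E[X_{t+1} \mid \mathcal F_t] = 3.8500

For an AR(p) model X_t = c + sum_i phi_i X_{t-i} + eps_t, the
one-step-ahead conditional mean is
  E[X_{t+1} | X_t, ...] = c + sum_i phi_i X_{t+1-i}.
Substitute known values:
  E[X_{t+1} | ...] = (0.141) * (-6) + (-0.488) * (-6) + (-0.221) * (-8)
                   = 3.8500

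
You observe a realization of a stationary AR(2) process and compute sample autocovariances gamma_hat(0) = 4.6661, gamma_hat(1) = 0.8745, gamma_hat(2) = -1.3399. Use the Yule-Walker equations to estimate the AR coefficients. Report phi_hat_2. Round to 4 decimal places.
\hat\phi_{2} = -0.3340

The Yule-Walker equations for an AR(p) process read, in matrix form,
  Gamma_p phi = r_p,   with   (Gamma_p)_{ij} = gamma(|i - j|),
                       (r_p)_i = gamma(i),   i,j = 1..p.
Substitute the sample gammas (Toeplitz matrix and right-hand side of size 2):
  Gamma_p = [[4.6661, 0.8745], [0.8745, 4.6661]]
  r_p     = [0.8745, -1.3399]
Written out:
  4.6661 phi_1 + 0.8745 phi_2 = 0.8745
  0.8745 phi_1 + 4.6661 phi_2 = -1.3399
Solve by Cramer's rule:
  det = gamma(0)^2 - gamma(1)^2 = (4.6661)^2 - (0.8745)^2 = 21.77248921 - 0.76475025 = 21.00773896
  phi_hat_1 = [gamma(1) gamma(0) - gamma(1) gamma(2)] / det = [(0.8745)(4.6661) - (0.8745)(-1.3399)] / 21.00773896 = 5.252247 / 21.00773896 = 0.25
  phi_hat_2 = [gamma(0) gamma(2) - gamma(1)^2] / det = [(4.6661)(-1.3399) - (0.8745)^2] / 21.00773896 = -7.01685764 / 21.00773896 = -0.334
So phi_hat = [0.2500, -0.3340].
Therefore phi_hat_2 = -0.3340.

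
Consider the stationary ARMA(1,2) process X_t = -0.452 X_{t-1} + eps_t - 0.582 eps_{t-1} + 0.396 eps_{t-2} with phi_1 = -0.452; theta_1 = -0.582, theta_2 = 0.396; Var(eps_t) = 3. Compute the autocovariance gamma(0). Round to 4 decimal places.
\gamma(0) = 9.0179

Multiply the model equation by X_{t-k} and take expectations. With theta_0 = psi_0 = 1 and psi_j the MA(infinity) weights, this gives
  gamma(k) - sum_i phi_i gamma(k-i) = c_k,
  c_k = sigma^2 * sum_{j=k..q} theta_j psi_{j-k}   (c_k = 0 for k > q),
using gamma(-m) = gamma(m).
psi-weights needed (psi_j = theta_j + sum_i phi_i psi_{j-i}):
  psi_1 = theta_1 + phi_1 = -0.582 + (-0.452) = -1.034
  psi_2 = theta_2 + phi_1 psi_1 = 0.396 + (-0.452)(-1.034) = 0.863368
Right-hand sides:
  c_0 = sigma^2 (1 + theta_1 psi_1 + theta_2 psi_2) = 3 * (1 + (-0.582)(-1.034) + (0.396)(0.863368)) = 3 * 1.943682 = 5.831045
  c_1 = sigma^2 (theta_1 + theta_2 psi_1) = 3 * (-0.582 + (0.396)(-1.034)) = -2.974392
  c_2 = sigma^2 theta_2 = 3 * (0.396) = 1.188
Equations for k = 0 and k = 1 (AR order 1):
  gamma(0) = phi_1 gamma(1) + c_0
  gamma(1) = phi_1 gamma(0) + c_1
Substituting the second into the first: gamma(0) (1 - phi_1^2) = c_0 + phi_1 c_1, so
  gamma(0) = (c_0 + phi_1 c_1) / (1 - phi_1^2) = (5.831045 + (-0.452)(-2.974392)) / (1 - (-0.452)^2) = 7.17547 / 0.795696 = 9.017854.
Therefore gamma(0) = 9.0179 (to 4 decimal places).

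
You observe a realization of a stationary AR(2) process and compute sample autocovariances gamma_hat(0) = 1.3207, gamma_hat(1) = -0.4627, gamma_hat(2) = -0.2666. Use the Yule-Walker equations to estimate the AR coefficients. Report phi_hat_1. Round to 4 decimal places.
\hat\phi_{1} = -0.4800

The Yule-Walker equations for an AR(p) process read, in matrix form,
  Gamma_p phi = r_p,   with   (Gamma_p)_{ij} = gamma(|i - j|),
                       (r_p)_i = gamma(i),   i,j = 1..p.
Substitute the sample gammas (Toeplitz matrix and right-hand side of size 2):
  Gamma_p = [[1.3207, -0.4627], [-0.4627, 1.3207]]
  r_p     = [-0.4627, -0.2666]
Written out:
  1.3207 phi_1 - 0.4627 phi_2 = -0.4627
  -0.4627 phi_1 + 1.3207 phi_2 = -0.2666
Solve by Cramer's rule:
  det = gamma(0)^2 - gamma(1)^2 = (1.3207)^2 - (-0.4627)^2 = 1.74424849 - 0.21409129 = 1.5301572
  phi_hat_1 = [gamma(1) gamma(0) - gamma(1) gamma(2)] / det = [(-0.4627)(1.3207) - (-0.4627)(-0.2666)] / 1.5301572 = -0.73444371 / 1.5301572 = -0.48
  phi_hat_2 = [gamma(0) gamma(2) - gamma(1)^2] / det = [(1.3207)(-0.2666) - (-0.4627)^2] / 1.5301572 = -0.56618991 / 1.5301572 = -0.37
So phi_hat = [-0.4800, -0.3700].
Therefore phi_hat_1 = -0.4800.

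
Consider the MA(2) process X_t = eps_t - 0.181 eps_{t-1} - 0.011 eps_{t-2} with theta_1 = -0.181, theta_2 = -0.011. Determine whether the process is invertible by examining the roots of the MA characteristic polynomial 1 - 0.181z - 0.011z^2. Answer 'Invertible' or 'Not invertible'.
\text{Invertible}

The MA(q) characteristic polynomial is P(z) = 1 - 0.181z - 0.011z^2.
Invertibility requires all roots to lie outside the unit circle, i.e. |z| > 1 for every root.
Set 1 + (-0.181) z + (-0.011) z^2 = 0, i.e. a z^2 + b z + c = 0 with a = -0.011, b = -0.181, c = 1.
Discriminant D = b^2 - 4ac = (-0.181)^2 - 4*(-0.011)*1 = 0.032761 - (-0.044) = 0.076761.
D >= 0, so the roots are real: z = (-b +/- sqrt(D)) / (2a) = (0.181 +/- 0.277058) / (-0.022).
  z_1 = (0.181 + 0.277058) / (-0.022) = -20.8208,   |z_1| = 20.8208.
  z_2 = (0.181 - 0.277058) / (-0.022) = 4.3663,   |z_2| = 4.3663.
Moduli of all roots: 20.8208, 4.3663.
All moduli strictly greater than 1? Yes.
Verdict: Invertible.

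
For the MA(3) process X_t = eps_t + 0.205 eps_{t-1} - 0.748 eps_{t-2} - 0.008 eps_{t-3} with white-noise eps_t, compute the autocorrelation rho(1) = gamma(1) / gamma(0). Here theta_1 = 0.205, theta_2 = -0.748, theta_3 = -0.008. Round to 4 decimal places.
\rho(1) = 0.0360

For an MA(q) process with theta_0 = 1, the autocovariance is
  gamma(k) = sigma^2 * sum_{i=0..q-k} theta_i * theta_{i+k},
and rho(k) = gamma(k) / gamma(0). Sigma^2 cancels.
  numerator   = (1)*(0.205) + (0.205)*(-0.748) + (-0.748)*(-0.008) = 0.057644.
  denominator = (1)^2 + (0.205)^2 + (-0.748)^2 + (-0.008)^2 = 1.601593.
  rho(1) = 0.057644 / 1.601593 = 0.0360.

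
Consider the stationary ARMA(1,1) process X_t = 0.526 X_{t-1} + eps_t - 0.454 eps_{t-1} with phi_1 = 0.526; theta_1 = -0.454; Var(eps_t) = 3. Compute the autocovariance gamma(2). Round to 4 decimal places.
\gamma(2) = 0.1196

Multiply the model equation by X_{t-k} and take expectations. With theta_0 = psi_0 = 1 and psi_j the MA(infinity) weights, this gives
  gamma(k) - sum_i phi_i gamma(k-i) = c_k,
  c_k = sigma^2 * sum_{j=k..q} theta_j psi_{j-k}   (c_k = 0 for k > q),
using gamma(-m) = gamma(m).
psi-weights needed (psi_j = theta_j + sum_i phi_i psi_{j-i}):
  psi_1 = theta_1 + phi_1 = -0.454 + (0.526) = 0.072
Right-hand sides:
  c_0 = sigma^2 (1 + theta_1 psi_1) = 3 * (1 + (-0.454)(0.072)) = 3 * 0.967312 = 2.901936
  c_1 = sigma^2 theta_1 = 3 * (-0.454) = -1.362
  c_2 = 0
Equations for k = 0 and k = 1 (AR order 1):
  gamma(0) = phi_1 gamma(1) + c_0
  gamma(1) = phi_1 gamma(0) + c_1
Substituting the second into the first: gamma(0) (1 - phi_1^2) = c_0 + phi_1 c_1, so
  gamma(0) = (c_0 + phi_1 c_1) / (1 - phi_1^2) = (2.901936 + (0.526)(-1.362)) / (1 - (0.526)^2) = 2.185524 / 0.723324 = 3.021501.
  gamma(1) = phi_1 gamma(0) + c_1 = (0.526)(3.021501) + (-1.362) = 0.227309.
For k = 2 (> q): gamma(2) = phi_1 gamma(1) = (0.526)(0.227309) = 0.119565.
Therefore gamma(2) = 0.1196 (to 4 decimal places).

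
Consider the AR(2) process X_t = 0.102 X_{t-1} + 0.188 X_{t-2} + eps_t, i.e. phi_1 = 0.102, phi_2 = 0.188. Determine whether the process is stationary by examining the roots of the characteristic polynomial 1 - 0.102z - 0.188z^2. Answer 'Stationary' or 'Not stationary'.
\text{Stationary}

The AR(p) characteristic polynomial is P(z) = 1 - 0.102z - 0.188z^2.
Stationarity requires all roots to lie outside the unit circle, i.e. |z| > 1 for every root.
Set 1 + (-0.102) z + (-0.188) z^2 = 0, i.e. a z^2 + b z + c = 0 with a = -0.188, b = -0.102, c = 1.
Discriminant D = b^2 - 4ac = (-0.102)^2 - 4*(-0.188)*1 = 0.010404 - (-0.752) = 0.762404.
D >= 0, so the roots are real: z = (-b +/- sqrt(D)) / (2a) = (0.102 +/- 0.873157) / (-0.376).
  z_1 = (0.102 + 0.873157) / (-0.376) = -2.5935,   |z_1| = 2.5935.
  z_2 = (0.102 - 0.873157) / (-0.376) = 2.051,   |z_2| = 2.051.
Moduli of all roots: 2.5935, 2.0510.
All moduli strictly greater than 1? Yes.
Verdict: Stationary.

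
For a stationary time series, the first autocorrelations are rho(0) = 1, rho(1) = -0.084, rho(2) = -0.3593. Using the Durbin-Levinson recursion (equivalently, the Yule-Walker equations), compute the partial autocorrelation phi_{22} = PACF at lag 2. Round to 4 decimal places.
\phi_{22} = -0.3690

The PACF at lag k is phi_{kk}, the last component of the solution
to the Yule-Walker system G_k phi = r_k where
  (G_k)_{ij} = rho(|i - j|), (r_k)_i = rho(i), i,j = 1..k.
Equivalently, Durbin-Levinson gives phi_{kk} iteratively:
  phi_{11} = rho(1)
  phi_{kk} = [rho(k) - sum_{j=1..k-1} phi_{k-1,j} rho(k-j)]
            / [1 - sum_{j=1..k-1} phi_{k-1,j} rho(j)],
  phi_{k,j} = phi_{k-1,j} - phi_{kk} phi_{k-1,k-j},  j = 1..k-1.
Step k = 1:
  phi_11 = rho(1) = -0.084.
Step k = 2:
  phi_22 = [rho(2) - phi_11 rho(1)] / [1 - phi_11 rho(1)] = [-0.3593 - (-0.084)(-0.084)] / [1 - (-0.084)(-0.084)]
         = -0.366356 / 0.992944 = -0.369.
Therefore phi_{22} = -0.3690.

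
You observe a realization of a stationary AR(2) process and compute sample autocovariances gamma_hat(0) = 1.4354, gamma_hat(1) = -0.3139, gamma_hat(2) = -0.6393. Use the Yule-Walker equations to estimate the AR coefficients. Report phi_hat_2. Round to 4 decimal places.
\hat\phi_{2} = -0.5180

The Yule-Walker equations for an AR(p) process read, in matrix form,
  Gamma_p phi = r_p,   with   (Gamma_p)_{ij} = gamma(|i - j|),
                       (r_p)_i = gamma(i),   i,j = 1..p.
Substitute the sample gammas (Toeplitz matrix and right-hand side of size 2):
  Gamma_p = [[1.4354, -0.3139], [-0.3139, 1.4354]]
  r_p     = [-0.3139, -0.6393]
Written out:
  1.4354 phi_1 - 0.3139 phi_2 = -0.3139
  -0.3139 phi_1 + 1.4354 phi_2 = -0.6393
Solve by Cramer's rule:
  det = gamma(0)^2 - gamma(1)^2 = (1.4354)^2 - (-0.3139)^2 = 2.06037316 - 0.09853321 = 1.96183995
  phi_hat_1 = [gamma(1) gamma(0) - gamma(1) gamma(2)] / det = [(-0.3139)(1.4354) - (-0.3139)(-0.6393)] / 1.96183995 = -0.65124833 / 1.96183995 = -0.332
  phi_hat_2 = [gamma(0) gamma(2) - gamma(1)^2] / det = [(1.4354)(-0.6393) - (-0.3139)^2] / 1.96183995 = -1.01618443 / 1.96183995 = -0.518
So phi_hat = [-0.3320, -0.5180].
Therefore phi_hat_2 = -0.5180.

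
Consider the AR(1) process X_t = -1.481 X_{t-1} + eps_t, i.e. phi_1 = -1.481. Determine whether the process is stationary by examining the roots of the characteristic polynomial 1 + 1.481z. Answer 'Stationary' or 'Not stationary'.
\text{Not stationary}

The AR(p) characteristic polynomial is P(z) = 1 + 1.481z.
Stationarity requires all roots to lie outside the unit circle, i.e. |z| > 1 for every root.
This is linear in z: 1 + (1.481) z = 0  =>  z = -1/(1.481) = -0.675219,  |z| = 0.675219.
Moduli of all roots: 0.6752.
All moduli strictly greater than 1? No.
Verdict: Not stationary.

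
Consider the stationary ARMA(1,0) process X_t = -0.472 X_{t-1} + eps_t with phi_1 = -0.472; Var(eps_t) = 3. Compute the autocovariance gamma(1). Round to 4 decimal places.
\gamma(1) = -1.8219

Multiply the model equation by X_{t-k} and take expectations. With theta_0 = psi_0 = 1 and psi_j the MA(infinity) weights, this gives
  gamma(k) - sum_i phi_i gamma(k-i) = c_k,
  c_k = sigma^2 * sum_{j=k..q} theta_j psi_{j-k}   (c_k = 0 for k > q),
using gamma(-m) = gamma(m).
Pure AR (q = 0): c_0 = sigma^2 = 3, c_k = 0 for k >= 1.
Equations for k = 0 and k = 1 (AR order 1):
  gamma(0) = phi_1 gamma(1) + c_0
  gamma(1) = phi_1 gamma(0) + c_1
Substituting the second into the first: gamma(0) (1 - phi_1^2) = c_0 + phi_1 c_1, so
  gamma(0) = c_0 / (1 - phi_1^2) = 3 / (1 - (-0.472)^2) = 3 / 0.777216 = 3.859931.
  gamma(1) = phi_1 gamma(0) = (-0.472)(3.859931) = -1.821887.
Therefore gamma(1) = -1.8219 (to 4 decimal places).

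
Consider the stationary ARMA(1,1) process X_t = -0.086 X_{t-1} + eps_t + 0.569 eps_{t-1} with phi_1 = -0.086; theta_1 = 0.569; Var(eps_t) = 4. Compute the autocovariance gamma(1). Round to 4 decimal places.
\gamma(1) = 1.8512

Multiply the model equation by X_{t-k} and take expectations. With theta_0 = psi_0 = 1 and psi_j the MA(infinity) weights, this gives
  gamma(k) - sum_i phi_i gamma(k-i) = c_k,
  c_k = sigma^2 * sum_{j=k..q} theta_j psi_{j-k}   (c_k = 0 for k > q),
using gamma(-m) = gamma(m).
psi-weights needed (psi_j = theta_j + sum_i phi_i psi_{j-i}):
  psi_1 = theta_1 + phi_1 = 0.569 + (-0.086) = 0.483
Right-hand sides:
  c_0 = sigma^2 (1 + theta_1 psi_1) = 4 * (1 + (0.569)(0.483)) = 4 * 1.274827 = 5.099308
  c_1 = sigma^2 theta_1 = 4 * (0.569) = 2.276
  c_2 = 0
Equations for k = 0 and k = 1 (AR order 1):
  gamma(0) = phi_1 gamma(1) + c_0
  gamma(1) = phi_1 gamma(0) + c_1
Substituting the second into the first: gamma(0) (1 - phi_1^2) = c_0 + phi_1 c_1, so
  gamma(0) = (c_0 + phi_1 c_1) / (1 - phi_1^2) = (5.099308 + (-0.086)(2.276)) / (1 - (-0.086)^2) = 4.903572 / 0.992604 = 4.940109.
  gamma(1) = phi_1 gamma(0) + c_1 = (-0.086)(4.940109) + (2.276) = 1.851151.
Therefore gamma(1) = 1.8512 (to 4 decimal places).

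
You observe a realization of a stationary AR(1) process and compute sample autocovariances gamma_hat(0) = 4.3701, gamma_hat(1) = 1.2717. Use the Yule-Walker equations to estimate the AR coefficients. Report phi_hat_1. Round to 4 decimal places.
\hat\phi_{1} = 0.2910

The Yule-Walker equations for an AR(p) process read, in matrix form,
  Gamma_p phi = r_p,   with   (Gamma_p)_{ij} = gamma(|i - j|),
                       (r_p)_i = gamma(i),   i,j = 1..p.
Substitute the sample gammas (Toeplitz matrix and right-hand side of size 1):
  Gamma_p = [[4.3701]]
  r_p     = [1.2717]
With p = 1 this is the single equation gamma(0) phi_1 = gamma(1):
  phi_hat_1 = gamma(1) / gamma(0) = 1.2717 / 4.3701 = 0.2910.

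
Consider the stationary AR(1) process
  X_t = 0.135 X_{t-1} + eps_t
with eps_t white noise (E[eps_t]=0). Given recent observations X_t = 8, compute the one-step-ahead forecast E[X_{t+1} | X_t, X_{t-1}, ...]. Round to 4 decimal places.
E[X_{t+1} \mid \mathcal F_t] = 1.0800

For an AR(p) model X_t = c + sum_i phi_i X_{t-i} + eps_t, the
one-step-ahead conditional mean is
  E[X_{t+1} | X_t, ...] = c + sum_i phi_i X_{t+1-i}.
Substitute known values:
  E[X_{t+1} | ...] = (0.135) * (8)
                   = 1.0800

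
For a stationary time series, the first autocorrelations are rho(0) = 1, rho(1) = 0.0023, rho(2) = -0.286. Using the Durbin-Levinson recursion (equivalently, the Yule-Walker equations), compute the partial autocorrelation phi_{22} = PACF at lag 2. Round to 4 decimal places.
\phi_{22} = -0.2860

The PACF at lag k is phi_{kk}, the last component of the solution
to the Yule-Walker system G_k phi = r_k where
  (G_k)_{ij} = rho(|i - j|), (r_k)_i = rho(i), i,j = 1..k.
Equivalently, Durbin-Levinson gives phi_{kk} iteratively:
  phi_{11} = rho(1)
  phi_{kk} = [rho(k) - sum_{j=1..k-1} phi_{k-1,j} rho(k-j)]
            / [1 - sum_{j=1..k-1} phi_{k-1,j} rho(j)],
  phi_{k,j} = phi_{k-1,j} - phi_{kk} phi_{k-1,k-j},  j = 1..k-1.
Step k = 1:
  phi_11 = rho(1) = 0.0023.
Step k = 2:
  phi_22 = [rho(2) - phi_11 rho(1)] / [1 - phi_11 rho(1)] = [-0.286 - (0.0023)(0.0023)] / [1 - (0.0023)(0.0023)]
         = -0.28600529 / 0.99999471 = -0.286.
Therefore phi_{22} = -0.2860.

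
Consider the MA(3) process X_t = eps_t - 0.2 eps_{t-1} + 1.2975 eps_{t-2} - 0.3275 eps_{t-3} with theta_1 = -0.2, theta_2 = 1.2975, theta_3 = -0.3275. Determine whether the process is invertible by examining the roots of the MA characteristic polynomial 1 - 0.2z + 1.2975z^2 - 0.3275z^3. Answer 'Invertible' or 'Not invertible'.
\text{Not invertible}

The MA(q) characteristic polynomial is P(z) = 1 - 0.2z + 1.2975z^2 - 0.3275z^3.
Invertibility requires all roots to lie outside the unit circle, i.e. |z| > 1 for every root.
Degree 3: look for a simple real root z0 first, then factor out (1 - z/z0) and solve the remaining quadratic.
Testing z0 = 4: P(4) = 1 + (-0.2)(4) + (1.2975)(4)^2 + (-0.3275)(4)^3
  = 1 + (-0.8) + (20.76) + (-20.96) = 0.  So z_0 = 4 is a root, |z_0| = 4.
Divide out the factor (1 - 0.25 z) = (1 - z/z0) (since 1/z0 = 0.25):
  P(z) = (1 - 0.25 z)(1 + (0.05) z + (1.31) z^2)
  [check: z-coef 0.05 - (0.25) = -0.2; z^2-coef 1.31 - (0.25)(0.05) = 1.2975; z^3-coef -(0.25)(1.31) = -0.3275.]
Remaining roots from the quadratic factor 1 + (0.05) z + (1.31) z^2:
  Set 1 + (0.05) z + (1.31) z^2 = 0, i.e. a z^2 + b z + c = 0 with a = 1.31, b = 0.05, c = 1.
  Discriminant D = b^2 - 4ac = (0.05)^2 - 4*(1.31)*1 = 0.0025 - (5.24) = -5.2375.
  D < 0, so the roots are the complex-conjugate pair z = (-b +/- i sqrt(-D)) / (2a) = -0.0191 +/- 0.8735i.
  For a conjugate pair |z|^2 = z * conj(z) = (product of roots) = c/a = 1/(1.31) = 0.763359, so |z| = sqrt(0.763359) = 0.8737 for both roots.
Moduli of all roots: 4.0000, 0.8737, 0.8737.
All moduli strictly greater than 1? No.
Verdict: Not invertible.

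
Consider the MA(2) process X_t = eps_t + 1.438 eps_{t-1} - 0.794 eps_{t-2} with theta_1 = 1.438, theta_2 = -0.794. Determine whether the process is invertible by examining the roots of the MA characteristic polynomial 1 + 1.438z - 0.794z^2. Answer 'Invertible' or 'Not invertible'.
\text{Not invertible}

The MA(q) characteristic polynomial is P(z) = 1 + 1.438z - 0.794z^2.
Invertibility requires all roots to lie outside the unit circle, i.e. |z| > 1 for every root.
Set 1 + (1.438) z + (-0.794) z^2 = 0, i.e. a z^2 + b z + c = 0 with a = -0.794, b = 1.438, c = 1.
Discriminant D = b^2 - 4ac = (1.438)^2 - 4*(-0.794)*1 = 2.067844 - (-3.176) = 5.243844.
D >= 0, so the roots are real: z = (-b +/- sqrt(D)) / (2a) = (-1.438 +/- 2.289944) / (-1.588).
  z_1 = (-1.438 + 2.289944) / (-1.588) = -0.5365,   |z_1| = 0.5365.
  z_2 = (-1.438 - 2.289944) / (-1.588) = 2.3476,   |z_2| = 2.3476.
Moduli of all roots: 0.5365, 2.3476.
All moduli strictly greater than 1? No.
Verdict: Not invertible.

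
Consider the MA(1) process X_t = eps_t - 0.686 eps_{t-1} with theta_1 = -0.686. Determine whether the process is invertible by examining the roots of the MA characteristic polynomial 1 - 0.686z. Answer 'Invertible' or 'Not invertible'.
\text{Invertible}

The MA(q) characteristic polynomial is P(z) = 1 - 0.686z.
Invertibility requires all roots to lie outside the unit circle, i.e. |z| > 1 for every root.
This is linear in z: 1 + (-0.686) z = 0  =>  z = -1/(-0.686) = 1.457726,  |z| = 1.457726.
Moduli of all roots: 1.4577.
All moduli strictly greater than 1? Yes.
Verdict: Invertible.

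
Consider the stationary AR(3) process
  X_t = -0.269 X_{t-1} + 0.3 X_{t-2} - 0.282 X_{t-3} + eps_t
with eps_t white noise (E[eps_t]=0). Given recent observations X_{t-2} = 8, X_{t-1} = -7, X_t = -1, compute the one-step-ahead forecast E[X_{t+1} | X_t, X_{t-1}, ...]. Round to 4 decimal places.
E[X_{t+1} \mid \mathcal F_t] = -4.0870

For an AR(p) model X_t = c + sum_i phi_i X_{t-i} + eps_t, the
one-step-ahead conditional mean is
  E[X_{t+1} | X_t, ...] = c + sum_i phi_i X_{t+1-i}.
Substitute known values:
  E[X_{t+1} | ...] = (-0.269) * (-1) + (0.3) * (-7) + (-0.282) * (8)
                   = -4.0870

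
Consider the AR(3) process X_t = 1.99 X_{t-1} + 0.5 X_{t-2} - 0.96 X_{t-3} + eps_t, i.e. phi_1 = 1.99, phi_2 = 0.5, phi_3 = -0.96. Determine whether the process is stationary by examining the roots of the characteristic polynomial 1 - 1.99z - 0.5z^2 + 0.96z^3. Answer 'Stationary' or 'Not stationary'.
\text{Not stationary}

The AR(p) characteristic polynomial is P(z) = 1 - 1.99z - 0.5z^2 + 0.96z^3.
Stationarity requires all roots to lie outside the unit circle, i.e. |z| > 1 for every root.
Degree 3: look for a simple real root z0 first, then factor out (1 - z/z0) and solve the remaining quadratic.
Testing z0 = 0.5: P(0.5) = 1 + (-1.99)(0.5) + (-0.5)(0.5)^2 + (0.96)(0.5)^3
  = 1 + (-0.995) + (-0.125) + (0.12) = 0.  So z_0 = 0.5 is a root, |z_0| = 0.5.
Divide out the factor (1 - 2 z) = (1 - z/z0) (since 1/z0 = 2):
  P(z) = (1 - 2 z)(1 + (0.01) z + (-0.48) z^2)
  [check: z-coef 0.01 - (2) = -1.99; z^2-coef -0.48 - (2)(0.01) = -0.5; z^3-coef -(2)(-0.48) = 0.96.]
Remaining roots from the quadratic factor 1 + (0.01) z + (-0.48) z^2:
  Set 1 + (0.01) z + (-0.48) z^2 = 0, i.e. a z^2 + b z + c = 0 with a = -0.48, b = 0.01, c = 1.
  Discriminant D = b^2 - 4ac = (0.01)^2 - 4*(-0.48)*1 = 0.0001 - (-1.92) = 1.9201.
  D >= 0, so the roots are real: z = (-b +/- sqrt(D)) / (2a) = (-0.01 +/- 1.385677) / (-0.96).
    z_1 = (-0.01 + 1.385677) / (-0.96) = -1.433,   |z_1| = 1.433.
    z_2 = (-0.01 - 1.385677) / (-0.96) = 1.4538,   |z_2| = 1.4538.
Moduli of all roots: 0.5000, 1.4330, 1.4538.
All moduli strictly greater than 1? No.
Verdict: Not stationary.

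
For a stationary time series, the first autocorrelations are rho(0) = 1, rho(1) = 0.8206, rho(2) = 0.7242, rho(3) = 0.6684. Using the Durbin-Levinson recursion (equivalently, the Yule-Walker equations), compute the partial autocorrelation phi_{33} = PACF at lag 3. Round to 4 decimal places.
\phi_{33} = 0.1221

The PACF at lag k is phi_{kk}, the last component of the solution
to the Yule-Walker system G_k phi = r_k where
  (G_k)_{ij} = rho(|i - j|), (r_k)_i = rho(i), i,j = 1..k.
Equivalently, Durbin-Levinson gives phi_{kk} iteratively:
  phi_{11} = rho(1)
  phi_{kk} = [rho(k) - sum_{j=1..k-1} phi_{k-1,j} rho(k-j)]
            / [1 - sum_{j=1..k-1} phi_{k-1,j} rho(j)],
  phi_{k,j} = phi_{k-1,j} - phi_{kk} phi_{k-1,k-j},  j = 1..k-1.
Step k = 1:
  phi_11 = rho(1) = 0.8206.
Step k = 2:
  phi_22 = [rho(2) - phi_11 rho(1)] / [1 - phi_11 rho(1)] = [0.7242 - (0.8206)(0.8206)] / [1 - (0.8206)(0.8206)]
         = 0.05081564 / 0.32661564 = 0.155582.
  Update: phi_21 = phi_11 - phi_22 phi_11 = 0.8206 - (0.155582)(0.8206) = 0.692929.
Step k = 3:
  phi_33 = [rho(3) - phi_21 rho(2) - phi_22 rho(1)] / [1 - phi_21 rho(1) - phi_22 rho(2)]
    numerator   = 0.6684 - (0.692929)(0.7242) - (0.155582)(0.8206) = 0.03890984
    denominator = 1 - (0.692929)(0.8206) - (0.155582)(0.7242) = 0.31870962
  phi_33 = 0.03890984 / 0.31870962 = 0.1221.
Therefore phi_{33} = 0.1221.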